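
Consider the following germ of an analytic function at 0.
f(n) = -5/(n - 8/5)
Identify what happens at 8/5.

The denominator factor n - 8/5 vanishes at 8/5 and appears to the power 1; the numerator there equals -5, nonzero, and no other factor vanishes.
Hence a pole whose order is the multiplicity, 1.

The point is a pole of order 1.


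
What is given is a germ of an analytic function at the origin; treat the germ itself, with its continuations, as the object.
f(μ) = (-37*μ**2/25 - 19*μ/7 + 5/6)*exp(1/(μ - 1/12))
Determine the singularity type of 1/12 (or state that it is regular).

The exponent 1/(μ - (1/12)) has a pole at 1/12, so exp(1/(μ - (1/12))) takes every nonzero value near it: an essential singularity (not a pole of any order).

The point is an essential singularity.


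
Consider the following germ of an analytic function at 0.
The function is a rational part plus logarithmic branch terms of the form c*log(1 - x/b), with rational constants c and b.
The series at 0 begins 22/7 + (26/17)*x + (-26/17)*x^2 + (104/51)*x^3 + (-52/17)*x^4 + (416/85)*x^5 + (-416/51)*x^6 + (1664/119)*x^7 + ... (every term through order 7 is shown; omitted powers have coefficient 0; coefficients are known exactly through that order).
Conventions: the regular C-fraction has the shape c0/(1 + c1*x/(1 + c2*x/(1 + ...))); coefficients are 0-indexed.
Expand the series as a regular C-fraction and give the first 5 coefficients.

Taylor coefficients (read off): a_0 = 22/7, a_1 = 26/17, a_2 = -26/17, a_3 = 104/51, a_4 = -52/17.
c0 = a_0 = 22/7. Peel one level at a time: if S = 1 + c*x/S' with S'(0) = 1, then c is the x-coefficient of S and S' = c*x/(S - 1).
S_1 = c0/f = 1 + (-91/187)*x + (25298/34969)*x^2 + ...; c1 = -91/187.
S_2 = c1*x/(S_1 - 1) = 1 + (278/187)*x + (-1/3)*x^2 + ...; c2 = 278/187.
S_3 = c2*x/(S_2 - 1) = 1 + (187/834)*x + (-120989/695556)*x^2 + ...; c3 = 187/834.
S_4 = c3*x/(S_3 - 1) = 1 + (647/834)*x + ...; c4 = 647/834.

The regular C-fraction coefficients are [22/7, -91/187, 278/187, 187/834, 647/834].


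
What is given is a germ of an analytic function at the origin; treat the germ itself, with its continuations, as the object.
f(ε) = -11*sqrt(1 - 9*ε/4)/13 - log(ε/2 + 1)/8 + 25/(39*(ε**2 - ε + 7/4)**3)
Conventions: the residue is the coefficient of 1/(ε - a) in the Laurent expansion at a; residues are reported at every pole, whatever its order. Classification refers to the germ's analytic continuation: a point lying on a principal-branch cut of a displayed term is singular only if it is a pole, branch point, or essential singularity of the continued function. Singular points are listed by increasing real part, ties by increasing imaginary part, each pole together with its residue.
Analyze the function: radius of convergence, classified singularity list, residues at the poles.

Denominator factor (ε**2 - ε + 7/4)^3: discriminant -6, complex-conjugate roots (1/2) + ((1/2)*sqrt(6))*i and (1/2) - ((1/2)*sqrt(6))*i; poles of order 3, moduli (1/2)*sqrt(7) and (1/2)*sqrt(7).
Branch term (-1/8)*log(1 - ε/(-2)): its argument vanishes at ε = -2, a logarithmic branch point, modulus 2.
Branch term (-11/13)*sqrt(1 - ε/(4/9)): its argument vanishes at ε = 4/9, a square-root branch point, modulus 4/9.
The radius of convergence is the smallest modulus among the singular points: 4/9.
The branch terms are analytic at (1/2) - ((1/2)*sqrt(6))*i and contribute nothing to the residue; only the rational part matters.
The factor ε**2 - ε + 7/4 splits as (ε - a)(ε - a') with a = (1/2) - ((1/2)*sqrt(6))*i, a' = (1/2) + ((1/2)*sqrt(6))*i. At the order-3 pole a set g(ε) = (ε - a)^3*(rational part) = [25/39] / (ε - a')^3.
Order-3 pole: residue = g''(a)/2; g''((1/2) - ((1/2)*sqrt(6))*i) = ((25/702)*sqrt(6))*i, so the residue is ((25/1404)*sqrt(6))*i.
The branch terms are analytic at (1/2) + ((1/2)*sqrt(6))*i and contribute nothing to the residue; only the rational part matters.
The factor ε**2 - ε + 7/4 splits as (ε - a)(ε - a') with a = (1/2) + ((1/2)*sqrt(6))*i, a' = (1/2) - ((1/2)*sqrt(6))*i. At the order-3 pole a set g(ε) = (ε - a)^3*(rational part) = [25/39] / (ε - a')^3.
Order-3 pole: residue = g''(a)/2; g''((1/2) + ((1/2)*sqrt(6))*i) = -((25/702)*sqrt(6))*i, so the residue is -((25/1404)*sqrt(6))*i.
List the singular points by increasing real part (a conjugate pair: the negative imaginary part first).

Radius of convergence at 0: 4/9.
At -2: a logarithmic branch point.
At 4/9: an algebraic (square-root) branch point.
At (1/2) - ((1/2)*sqrt(6))*i: a pole of order 3; residue ((25/1404)*sqrt(6))*i.
At (1/2) + ((1/2)*sqrt(6))*i: a pole of order 3; residue -((25/1404)*sqrt(6))*i.


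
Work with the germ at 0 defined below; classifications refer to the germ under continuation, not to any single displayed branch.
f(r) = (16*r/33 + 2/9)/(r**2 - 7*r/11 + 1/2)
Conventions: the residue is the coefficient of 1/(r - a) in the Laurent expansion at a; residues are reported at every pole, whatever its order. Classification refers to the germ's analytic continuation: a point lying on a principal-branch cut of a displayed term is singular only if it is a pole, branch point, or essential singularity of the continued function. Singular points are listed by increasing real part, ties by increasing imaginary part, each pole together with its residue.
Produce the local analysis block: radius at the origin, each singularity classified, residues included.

Radius of convergence at 0: (1/2)*sqrt(2).
At (7/22) - ((1/22)*sqrt(193))*i: a pole of order 1; residue (8/33) + ((410/19107)*sqrt(193))*i.
At (7/22) + ((1/22)*sqrt(193))*i: a pole of order 1; residue (8/33) - ((410/19107)*sqrt(193))*i.

Denominator factor (r**2 - 7*r/11 + 1/2): discriminant -193/121, complex-conjugate roots (7/22) + ((1/22)*sqrt(193))*i and (7/22) - ((1/22)*sqrt(193))*i; poles of order 1, moduli (1/2)*sqrt(2) and (1/2)*sqrt(2).
The radius of convergence is the smallest modulus among the singular points: (1/2)*sqrt(2).
The factor r**2 - 7*r/11 + 1/2 splits as (r - a)(r - a') with a = (7/22) - ((1/22)*sqrt(193))*i, a' = (7/22) + ((1/22)*sqrt(193))*i. At the order-1 pole a set g(r) = (r - a)*f(r) = [16*r/33 + 2/9] / (r - a').
Simple pole: residue = g(a) at a = (7/22) - ((1/22)*sqrt(193))*i, which is (8/33) + ((410/19107)*sqrt(193))*i.
The factor r**2 - 7*r/11 + 1/2 splits as (r - a)(r - a') with a = (7/22) + ((1/22)*sqrt(193))*i, a' = (7/22) - ((1/22)*sqrt(193))*i. At the order-1 pole a set g(r) = (r - a)*f(r) = [16*r/33 + 2/9] / (r - a').
Simple pole: residue = g(a) at a = (7/22) + ((1/22)*sqrt(193))*i, which is (8/33) - ((410/19107)*sqrt(193))*i.
List the singular points by increasing real part (a conjugate pair: the negative imaginary part first).


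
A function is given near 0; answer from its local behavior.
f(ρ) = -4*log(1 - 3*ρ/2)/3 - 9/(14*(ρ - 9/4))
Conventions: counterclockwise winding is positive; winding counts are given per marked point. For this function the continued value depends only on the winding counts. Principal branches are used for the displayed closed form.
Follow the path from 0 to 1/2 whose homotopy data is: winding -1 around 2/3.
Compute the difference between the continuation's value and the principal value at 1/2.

Continued minus principal equals (8/3)*pi*i.

The rational part is single-valued and drops out of the difference; each branch term changes only by its own monodromy.
(-4/3)*log(1 - ρ/(2/3)): each positive loop around 2/3 adds 2*pi*i to the log, so winding -1 contributes (-4/3)*(-1)*2*pi*i = (8/3)*pi*i.
Summing the contributions at ρ = 1/2 gives (8/3)*pi*i.


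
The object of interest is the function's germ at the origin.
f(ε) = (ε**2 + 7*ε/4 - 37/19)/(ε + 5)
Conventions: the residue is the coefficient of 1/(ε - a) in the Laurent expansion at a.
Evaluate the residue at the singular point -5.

At the order-1 pole -5 set g(ε) = (ε - (-5))*f(ε) = ε**2 + 7*ε/4 - 37/19.
Simple pole: residue = g(a) at a = -5, which is 1087/76.

The residue is 1087/76.


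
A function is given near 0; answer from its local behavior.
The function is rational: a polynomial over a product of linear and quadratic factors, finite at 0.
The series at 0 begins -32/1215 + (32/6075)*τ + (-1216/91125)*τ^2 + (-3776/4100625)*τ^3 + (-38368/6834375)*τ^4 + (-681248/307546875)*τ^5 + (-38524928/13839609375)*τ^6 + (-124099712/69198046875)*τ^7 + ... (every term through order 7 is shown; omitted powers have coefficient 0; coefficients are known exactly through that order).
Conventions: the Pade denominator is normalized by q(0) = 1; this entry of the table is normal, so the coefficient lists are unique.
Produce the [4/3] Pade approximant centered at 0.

The Pade approximant has numerator coefficients [-32/1215, 351616/58894695, -363008/294473475, 63488/294473475, -8192/294473475]; denominator coefficients [1, -6467/242365, -338243/727095, -4013647/32719275].

Taylor coefficients needed (read off): a_0 = -32/1215, a_1 = 32/6075, a_2 = -1216/91125, a_3 = -3776/4100625, a_4 = -38368/6834375, a_5 = -681248/307546875, a_6 = -38524928/13839609375, a_7 = -124099712/69198046875.
Write the denominator as Q(τ) = 1 + q1*τ + q2*τ^2 + q3*τ^3. Requiring Q*f - P = O(τ^8) with deg P <= 4 kills the coefficients of τ^5..τ^7 in Q*f:
  τ^5: a_5 + q1*a_4 + q2*a_3 + q3*a_2 = 0, i.e. -681248/307546875 + (-38368/6834375)*q1 + (-3776/4100625)*q2 + (-1216/91125)*q3 = 0.
  τ^6: a_6 + q1*a_5 + q2*a_4 + q3*a_3 = 0, i.e. -38524928/13839609375 + (-681248/307546875)*q1 + (-38368/6834375)*q2 + (-3776/4100625)*q3 = 0.
  τ^7: a_7 + q1*a_6 + q2*a_5 + q3*a_4 = 0, i.e. -124099712/69198046875 + (-38524928/13839609375)*q1 + (-681248/307546875)*q2 + (-38368/6834375)*q3 = 0.
Solving this linear system: q1 = -6467/242365, q2 = -338243/727095, q3 = -4013647/32719275.
The numerator is Q*f truncated at degree 4: P0 = a_0 = -32/1215; P1 = a_1 + q1*a_0 = 351616/58894695; P2 = a_2 + q1*a_1 + q2*a_0 = -363008/294473475; P3 = a_3 + q1*a_2 + q2*a_1 + q3*a_0 = 63488/294473475; P4 = a_4 + q1*a_3 + q2*a_2 + q3*a_1 = -8192/294473475.


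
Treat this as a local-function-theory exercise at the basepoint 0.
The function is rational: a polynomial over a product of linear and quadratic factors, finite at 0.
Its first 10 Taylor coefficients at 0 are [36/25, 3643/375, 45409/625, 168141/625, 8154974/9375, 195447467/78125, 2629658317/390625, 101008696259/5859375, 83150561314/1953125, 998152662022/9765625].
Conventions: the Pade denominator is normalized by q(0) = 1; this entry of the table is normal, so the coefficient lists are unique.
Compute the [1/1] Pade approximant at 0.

The Pade approximant has numerator coefficients [36/25, -1441067/1366125]; denominator coefficients [1, -136227/18215].

Taylor coefficients needed (read off): a_0 = 36/25, a_1 = 3643/375, a_2 = 45409/625.
Write the denominator as Q(λ) = 1 + q1*λ. Requiring Q*f - P = O(λ^3) with deg P <= 1 kills the coefficients of λ^2..λ^2 in Q*f:
  λ^2: a_2 + q1*a_1 = 0, i.e. 45409/625 + (3643/375)*q1 = 0.
Solving this linear system: q1 = -136227/18215.
The numerator is Q*f truncated at degree 1: P0 = a_0 = 36/25; P1 = a_1 + q1*a_0 = -1441067/1366125.


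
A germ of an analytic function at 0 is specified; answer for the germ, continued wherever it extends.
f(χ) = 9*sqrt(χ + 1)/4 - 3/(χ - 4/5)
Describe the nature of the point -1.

The term (9/4)*sqrt(1 - χ/(-1)) has argument 1 - -1/(-1) = 0 at -1: a square-root (algebraic, two-sheeted) branch point; the remaining terms are analytic or single-valued there.

The point is an algebraic (square-root) branch point.


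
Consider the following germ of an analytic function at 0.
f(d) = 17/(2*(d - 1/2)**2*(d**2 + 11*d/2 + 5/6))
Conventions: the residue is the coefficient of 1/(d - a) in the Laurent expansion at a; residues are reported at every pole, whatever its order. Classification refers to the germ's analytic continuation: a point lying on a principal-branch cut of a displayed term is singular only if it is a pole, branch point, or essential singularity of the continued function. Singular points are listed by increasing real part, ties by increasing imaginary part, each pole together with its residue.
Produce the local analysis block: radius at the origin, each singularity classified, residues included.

Denominator factor (d - 1/2)^2: pole of order 2 at 1/2, modulus 1/2.
Denominator factor (d**2 + 11*d/2 + 5/6): discriminant 323/12, real irrational roots -11/4 + (1/12)*sqrt(969) and -11/4 - (1/12)*sqrt(969); poles of order 1, moduli 11/4 - (1/12)*sqrt(969) and 11/4 + (1/12)*sqrt(969).
The radius of convergence is the smallest modulus among the singular points: 11/4 - (1/12)*sqrt(969).
The factor d**2 + 11*d/2 + 5/6 splits as (d - a)(d - a') with a = -11/4 - (1/12)*sqrt(969), a' = -11/4 + (1/12)*sqrt(969). At the order-1 pole a set g(d) = (d - a)*f(d) = [17/(2*(d - 1/2)**2)] / (d - a').
Simple pole: residue = g(a) at a = -11/4 - (1/12)*sqrt(969), which is 1989/1058 - (1245/20102)*sqrt(969).
The factor d**2 + 11*d/2 + 5/6 splits as (d - a)(d - a') with a = -11/4 + (1/12)*sqrt(969), a' = -11/4 - (1/12)*sqrt(969). At the order-1 pole a set g(d) = (d - a)*f(d) = [17/(2*(d - 1/2)**2)] / (d - a').
Simple pole: residue = g(a) at a = -11/4 + (1/12)*sqrt(969), which is 1989/1058 + (1245/20102)*sqrt(969).
At the order-2 pole 1/2 set g(d) = (d - (1/2))^2*f(d) = 17/(2*(d**2 + 11*d/2 + 5/6)).
Order-2 pole: residue = g'(a); g'(1/2) = -1989/529, so the residue is -1989/529.
List the singular points by increasing real part (a conjugate pair: the negative imaginary part first).

Radius of convergence at 0: 11/4 - (1/12)*sqrt(969).
At -11/4 - (1/12)*sqrt(969): a pole of order 1; residue 1989/1058 - (1245/20102)*sqrt(969).
At -11/4 + (1/12)*sqrt(969): a pole of order 1; residue 1989/1058 + (1245/20102)*sqrt(969).
At 1/2: a pole of order 2; residue -1989/529.


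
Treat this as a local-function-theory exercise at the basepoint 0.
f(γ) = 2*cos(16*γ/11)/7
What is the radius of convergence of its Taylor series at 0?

The radius of convergence is infinite.

The factor cos(16*γ/11) is entire and contributes no finite singular point.
The polynomial part has no poles.
No finite singular points: the Taylor series at 0 converges everywhere.


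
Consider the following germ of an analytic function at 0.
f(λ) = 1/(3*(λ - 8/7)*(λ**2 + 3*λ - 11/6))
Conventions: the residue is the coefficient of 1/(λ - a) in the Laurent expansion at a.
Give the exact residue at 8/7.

At the order-1 pole 8/7 set g(λ) = (λ - (8/7))*f(λ) = 1/(3*(λ**2 + 3*λ - 11/6)).
Simple pole: residue = g(a) at a = 8/7, which is 98/853.

The residue is 98/853.


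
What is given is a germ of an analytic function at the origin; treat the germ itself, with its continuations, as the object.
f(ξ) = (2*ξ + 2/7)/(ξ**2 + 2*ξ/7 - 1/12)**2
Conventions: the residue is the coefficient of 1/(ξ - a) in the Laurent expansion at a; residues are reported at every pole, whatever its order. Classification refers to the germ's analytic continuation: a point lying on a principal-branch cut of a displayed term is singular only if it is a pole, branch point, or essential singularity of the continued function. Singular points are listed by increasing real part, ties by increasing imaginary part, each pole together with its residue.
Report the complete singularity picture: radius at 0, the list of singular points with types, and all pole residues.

Denominator factor (ξ**2 + 2*ξ/7 - 1/12)^2: discriminant 61/147, real irrational roots -1/7 + (1/42)*sqrt(183) and -1/7 - (1/42)*sqrt(183); poles of order 2, moduli -1/7 + (1/42)*sqrt(183) and 1/7 + (1/42)*sqrt(183).
The radius of convergence is the smallest modulus among the singular points: -1/7 + (1/42)*sqrt(183).
The factor ξ**2 + 2*ξ/7 - 1/12 splits as (ξ - a)(ξ - a') with a = -1/7 - (1/42)*sqrt(183), a' = -1/7 + (1/42)*sqrt(183). At the order-2 pole a set g(ξ) = (ξ - a)^2*f(ξ) = [2*ξ + 2/7] / (ξ - a')^2.
Order-2 pole: residue = g'(a); g'(-1/7 - (1/42)*sqrt(183)) = 0, so the residue is 0.
The factor ξ**2 + 2*ξ/7 - 1/12 splits as (ξ - a)(ξ - a') with a = -1/7 + (1/42)*sqrt(183), a' = -1/7 - (1/42)*sqrt(183). At the order-2 pole a set g(ξ) = (ξ - a)^2*f(ξ) = [2*ξ + 2/7] / (ξ - a')^2.
Order-2 pole: residue = g'(a); g'(-1/7 + (1/42)*sqrt(183)) = 0, so the residue is 0.
List the singular points by increasing real part (a conjugate pair: the negative imaginary part first).

Radius of convergence at 0: -1/7 + (1/42)*sqrt(183).
At -1/7 - (1/42)*sqrt(183): a pole of order 2; residue 0.
At -1/7 + (1/42)*sqrt(183): a pole of order 2; residue 0.


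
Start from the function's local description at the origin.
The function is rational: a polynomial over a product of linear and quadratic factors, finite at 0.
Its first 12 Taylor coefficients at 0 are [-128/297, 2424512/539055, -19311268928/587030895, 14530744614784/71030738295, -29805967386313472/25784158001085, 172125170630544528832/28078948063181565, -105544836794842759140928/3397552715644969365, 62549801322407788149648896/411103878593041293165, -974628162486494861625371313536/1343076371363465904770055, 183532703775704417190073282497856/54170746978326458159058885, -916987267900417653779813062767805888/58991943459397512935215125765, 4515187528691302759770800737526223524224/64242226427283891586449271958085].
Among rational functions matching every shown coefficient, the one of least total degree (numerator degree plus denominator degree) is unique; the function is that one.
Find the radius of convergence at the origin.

The radius of convergence is -11/4 + (1/4)*sqrt(145).

No rational of total degree below 10 reproduces all 12 coefficients; solving the [2/8] Pade equations on them gives f(x) = (22*x**2/27 + 7*x/15 + 2)/((x**2 - 11*x/2 - 3/2)**3*(x**2 - 5*x/11 + 11/8)), whose expansion matches every shown term.
Denominator factor (x**2 - 5*x/11 + 11/8): discriminant -1281/242, complex-conjugate roots (5/22) + ((1/44)*sqrt(2562))*i and (5/22) - ((1/44)*sqrt(2562))*i; poles of order 1, moduli (1/4)*sqrt(22) and (1/4)*sqrt(22).
Denominator factor (x**2 - 11*x/2 - 3/2)^3: discriminant 145/4, real irrational roots 11/4 + (1/4)*sqrt(145) and 11/4 - (1/4)*sqrt(145); poles of order 3, moduli 11/4 + (1/4)*sqrt(145) and -11/4 + (1/4)*sqrt(145).
The radius of convergence is the smallest modulus among the singular points: -11/4 + (1/4)*sqrt(145).


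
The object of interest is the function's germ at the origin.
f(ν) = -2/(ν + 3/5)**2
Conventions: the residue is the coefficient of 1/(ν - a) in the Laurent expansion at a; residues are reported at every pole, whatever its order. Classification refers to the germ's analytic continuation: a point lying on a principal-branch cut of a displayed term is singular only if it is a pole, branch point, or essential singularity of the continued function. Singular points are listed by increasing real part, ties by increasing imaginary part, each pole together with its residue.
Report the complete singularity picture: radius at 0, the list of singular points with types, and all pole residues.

Denominator factor (ν + 3/5)^2: pole of order 2 at -3/5, modulus 3/5.
The radius of convergence is the smallest modulus among the singular points: 3/5.
At the order-2 pole -3/5 set g(ν) = (ν - (-3/5))^2*f(ν) = -2.
Order-2 pole: residue = g'(a); g'(-3/5) = 0, so the residue is 0.

Radius of convergence at 0: 3/5.
At -3/5: a pole of order 2; residue 0.


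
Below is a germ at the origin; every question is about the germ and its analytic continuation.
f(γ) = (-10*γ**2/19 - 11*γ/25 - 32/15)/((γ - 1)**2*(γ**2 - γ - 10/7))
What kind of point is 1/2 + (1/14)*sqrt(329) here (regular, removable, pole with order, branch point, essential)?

The point is a pole of order 1.

The denominator factor γ**2 - γ - 10/7 vanishes at 1/2 + (1/14)*sqrt(329) and appears to the power 1; the numerator there equals -67199/19950 - (459/6650)*sqrt(329), nonzero, and no other factor vanishes.
Hence a pole whose order is the multiplicity, 1.


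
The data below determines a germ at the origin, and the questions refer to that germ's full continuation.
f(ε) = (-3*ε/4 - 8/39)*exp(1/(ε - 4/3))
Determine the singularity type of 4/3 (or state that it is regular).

The point is an essential singularity.

The exponent 1/(ε - (4/3)) has a pole at 4/3, so exp(1/(ε - (4/3))) takes every nonzero value near it: an essential singularity (not a pole of any order).


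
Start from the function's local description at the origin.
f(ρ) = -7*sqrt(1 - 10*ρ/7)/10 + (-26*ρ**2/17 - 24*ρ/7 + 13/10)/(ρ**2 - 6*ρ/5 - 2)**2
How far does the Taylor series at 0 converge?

The radius of convergence is 7/10.

Denominator factor (ρ**2 - 6*ρ/5 - 2)^2: discriminant 236/25, real irrational roots 3/5 + (1/5)*sqrt(59) and 3/5 - (1/5)*sqrt(59); poles of order 2, moduli 3/5 + (1/5)*sqrt(59) and -3/5 + (1/5)*sqrt(59).
Branch term (-7/10)*sqrt(1 - ρ/(7/10)): its argument vanishes at ρ = 7/10, a square-root branch point, modulus 7/10.
The radius of convergence is the smallest modulus among the singular points: 7/10.


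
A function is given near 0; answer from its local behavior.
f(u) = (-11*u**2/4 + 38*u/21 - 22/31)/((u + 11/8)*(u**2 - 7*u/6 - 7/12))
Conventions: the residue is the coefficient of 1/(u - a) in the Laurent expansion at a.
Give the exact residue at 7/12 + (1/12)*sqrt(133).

The factor u**2 - 7*u/6 - 7/12 splits as (u - a)(u - a') with a = 7/12 + (1/12)*sqrt(133), a' = 7/12 - (1/12)*sqrt(133). At the order-1 pole a set g(u) = (u - a)*f(u) = [(-11*u**2/4 + 38*u/21 - 22/31)/(u + 11/8)] / (u - a').
Simple pole: residue = g(a) at a = 7/12 + (1/12)*sqrt(133), which is 16269/242606 - (345497/4609514)*sqrt(133).

The residue is 16269/242606 - (345497/4609514)*sqrt(133).


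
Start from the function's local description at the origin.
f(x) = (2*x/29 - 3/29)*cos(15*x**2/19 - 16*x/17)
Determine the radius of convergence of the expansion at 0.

The factor cos(15*x**2/19 - 16*x/17) is entire and contributes no finite singular point.
The polynomial part has no poles.
No finite singular points: the Taylor series at 0 converges everywhere.

The radius of convergence is infinite.


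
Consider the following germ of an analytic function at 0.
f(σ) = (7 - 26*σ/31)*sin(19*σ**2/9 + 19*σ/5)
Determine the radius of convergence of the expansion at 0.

The radius of convergence is infinite.

The factor sin(19*σ**2/9 + 19*σ/5) is entire and contributes no finite singular point.
The polynomial part has no poles.
No finite singular points: the Taylor series at 0 converges everywhere.


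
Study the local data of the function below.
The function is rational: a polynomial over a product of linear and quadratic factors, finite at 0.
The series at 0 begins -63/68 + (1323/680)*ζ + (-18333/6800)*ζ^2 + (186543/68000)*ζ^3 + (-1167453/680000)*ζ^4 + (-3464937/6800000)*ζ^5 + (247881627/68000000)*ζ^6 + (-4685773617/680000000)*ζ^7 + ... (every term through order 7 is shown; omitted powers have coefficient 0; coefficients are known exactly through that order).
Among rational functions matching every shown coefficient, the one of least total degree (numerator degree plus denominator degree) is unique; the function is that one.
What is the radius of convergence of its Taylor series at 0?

The radius of convergence is (1/3)*sqrt(6).

No rational of total degree below 2 reproduces all 8 coefficients; solving the [0/2] Pade equations on them gives f(ζ) = -21/(34*(ζ**2 + 7*ζ/5 + 2/3)), whose expansion matches every shown term.
Denominator factor (ζ**2 + 7*ζ/5 + 2/3): discriminant -53/75, complex-conjugate roots (-7/10) + ((1/30)*sqrt(159))*i and (-7/10) - ((1/30)*sqrt(159))*i; poles of order 1, moduli (1/3)*sqrt(6) and (1/3)*sqrt(6).
The radius of convergence is the smallest modulus among the singular points: (1/3)*sqrt(6).


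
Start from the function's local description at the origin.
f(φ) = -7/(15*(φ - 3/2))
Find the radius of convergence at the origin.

The radius of convergence is 3/2.

Denominator factor (φ - 3/2): pole of order 1 at 3/2, modulus 3/2.
The radius of convergence is the smallest modulus among the singular points: 3/2.


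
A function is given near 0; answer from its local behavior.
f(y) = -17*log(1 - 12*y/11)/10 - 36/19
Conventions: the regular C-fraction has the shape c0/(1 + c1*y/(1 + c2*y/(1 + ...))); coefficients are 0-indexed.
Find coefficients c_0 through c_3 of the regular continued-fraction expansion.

Taylor coefficients (expand at 0): a_0 = -36/19, a_1 = 102/55, a_2 = 612/605, a_3 = 4896/6655.
c0 = a_0 = -36/19. Peel one level at a time: if S = 1 + c*y/S' with S'(0) = 1, then c is the y-coefficient of S and S' = c*y/(S - 1).
S_1 = c0/f = 1 + (323/330)*y + (162469/108900)*y^2 + ...; c1 = 323/330.
S_2 = c1*y/(S_1 - 1) = 1 + (-503/330)*y + (-12/121)*y^2 + ...; c2 = -503/330.
S_3 = c2*y/(S_2 - 1) = 1 + (-360/5533)*y + ...; c3 = -360/5533.

The regular C-fraction coefficients are [-36/19, 323/330, -503/330, -360/5533].


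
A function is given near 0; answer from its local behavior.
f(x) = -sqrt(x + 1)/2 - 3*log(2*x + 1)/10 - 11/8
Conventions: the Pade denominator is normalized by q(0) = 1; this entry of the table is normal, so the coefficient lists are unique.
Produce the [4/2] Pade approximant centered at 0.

The Pade approximant has numerator coefficients [-15/8, -64037923/11244880, -269521953/62971328, -286807011/787141600, 264389333/6297132800]; denominator coefficients [1, 726397/281122, 57644823/39357080].

Taylor coefficients needed (expand at 0): a_0 = -15/8, a_1 = -17/20, a_2 = 53/80, a_3 = -133/160, a_4 = 1561/1280, a_5 = -24751/12800, a_6 = 32873/10240.
Write the denominator as Q(x) = 1 + q1*x + q2*x^2. Requiring Q*f - P = O(x^7) with deg P <= 4 kills the coefficients of x^5..x^6 in Q*f:
  x^5: a_5 + q1*a_4 + q2*a_3 = 0, i.e. -24751/12800 + (1561/1280)*q1 + (-133/160)*q2 = 0.
  x^6: a_6 + q1*a_5 + q2*a_4 = 0, i.e. 32873/10240 + (-24751/12800)*q1 + (1561/1280)*q2 = 0.
Solving this linear system: q1 = 726397/281122, q2 = 57644823/39357080.
The numerator is Q*f truncated at degree 4: P0 = a_0 = -15/8; P1 = a_1 + q1*a_0 = -64037923/11244880; P2 = a_2 + q1*a_1 + q2*a_0 = -269521953/62971328; P3 = a_3 + q1*a_2 + q2*a_1 = -286807011/787141600; P4 = a_4 + q1*a_3 + q2*a_2 = 264389333/6297132800.


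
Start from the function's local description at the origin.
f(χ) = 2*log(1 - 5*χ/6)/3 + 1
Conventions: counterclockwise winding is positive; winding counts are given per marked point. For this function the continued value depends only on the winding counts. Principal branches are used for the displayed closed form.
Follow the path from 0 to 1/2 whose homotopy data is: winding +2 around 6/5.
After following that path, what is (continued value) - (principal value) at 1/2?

Continued minus principal equals (8/3)*pi*i.

The rational part is single-valued and drops out of the difference; each branch term changes only by its own monodromy.
(2/3)*log(1 - χ/(6/5)): each positive loop around 6/5 adds 2*pi*i to the log, so winding +2 contributes (2/3)*(2)*2*pi*i = (8/3)*pi*i.
Summing the contributions at χ = 1/2 gives (8/3)*pi*i.


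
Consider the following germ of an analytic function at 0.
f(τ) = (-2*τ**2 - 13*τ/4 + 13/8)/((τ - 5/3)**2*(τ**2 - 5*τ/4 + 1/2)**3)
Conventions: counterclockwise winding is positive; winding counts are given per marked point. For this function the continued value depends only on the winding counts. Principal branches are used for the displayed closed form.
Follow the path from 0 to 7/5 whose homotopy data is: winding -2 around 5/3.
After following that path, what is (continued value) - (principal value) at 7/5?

Continued minus principal equals 0.

The function is rational, hence single-valued: continuing it around any pole returns the same value, so the difference is 0.


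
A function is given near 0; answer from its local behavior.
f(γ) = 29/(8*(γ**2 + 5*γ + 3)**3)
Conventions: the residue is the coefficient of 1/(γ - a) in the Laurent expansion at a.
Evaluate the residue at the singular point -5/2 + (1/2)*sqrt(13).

The residue is (87/8788)*sqrt(13).

The factor γ**2 + 5*γ + 3 splits as (γ - a)(γ - a') with a = -5/2 + (1/2)*sqrt(13), a' = -5/2 - (1/2)*sqrt(13). At the order-3 pole a set g(γ) = (γ - a)^3*f(γ) = [29/8] / (γ - a')^3.
Order-3 pole: residue = g''(a)/2; g''(-5/2 + (1/2)*sqrt(13)) = (87/4394)*sqrt(13), so the residue is (87/8788)*sqrt(13).


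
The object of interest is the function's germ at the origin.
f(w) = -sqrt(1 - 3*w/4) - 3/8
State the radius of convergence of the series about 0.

The radius of convergence is 4/3.

Branch term (-1)*sqrt(1 - w/(4/3)): its argument vanishes at w = 4/3, a square-root branch point, modulus 4/3.
The radius of convergence is the smallest modulus among the singular points: 4/3.


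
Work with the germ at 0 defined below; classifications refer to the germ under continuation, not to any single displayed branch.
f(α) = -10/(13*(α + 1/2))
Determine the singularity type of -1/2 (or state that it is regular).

The denominator factor α + 1/2 vanishes at -1/2 and appears to the power 1; the numerator there equals -10/13, nonzero, and no other factor vanishes.
Hence a pole whose order is the multiplicity, 1.

The point is a pole of order 1.


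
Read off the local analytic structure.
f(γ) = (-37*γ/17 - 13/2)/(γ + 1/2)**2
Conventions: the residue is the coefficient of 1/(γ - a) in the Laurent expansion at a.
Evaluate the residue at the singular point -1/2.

The residue is -37/17.

At the order-2 pole -1/2 set g(γ) = (γ - (-1/2))^2*f(γ) = -37*γ/17 - 13/2.
Order-2 pole: residue = g'(a); g'(-1/2) = -37/17, so the residue is -37/17.


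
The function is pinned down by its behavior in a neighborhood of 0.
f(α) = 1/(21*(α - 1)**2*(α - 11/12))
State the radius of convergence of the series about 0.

Denominator factor (α - 11/12): pole of order 1 at 11/12, modulus 11/12.
Denominator factor (α - 1)^2: pole of order 2 at 1, modulus 1.
The radius of convergence is the smallest modulus among the singular points: 11/12.

The radius of convergence is 11/12.


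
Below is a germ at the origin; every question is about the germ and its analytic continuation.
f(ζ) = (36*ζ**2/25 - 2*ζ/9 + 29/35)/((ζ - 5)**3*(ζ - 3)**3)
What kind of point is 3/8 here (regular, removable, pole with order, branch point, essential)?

Denominator factors: ζ - 5 = -37/8 at ζ = 3/8; ζ - 3 = -21/8 at ζ = 3/8 — none vanishes.
So the germ continues analytically to 3/8.

The point is a regular point.


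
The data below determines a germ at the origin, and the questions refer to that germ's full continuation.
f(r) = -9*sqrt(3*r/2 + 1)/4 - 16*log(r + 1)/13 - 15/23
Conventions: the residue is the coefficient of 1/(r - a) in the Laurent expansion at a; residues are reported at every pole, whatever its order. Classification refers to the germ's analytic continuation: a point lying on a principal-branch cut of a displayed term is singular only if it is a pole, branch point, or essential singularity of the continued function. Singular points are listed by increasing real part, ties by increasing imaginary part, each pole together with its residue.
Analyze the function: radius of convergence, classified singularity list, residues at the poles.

Radius of convergence at 0: 2/3.
At -1: a logarithmic branch point.
At -2/3: an algebraic (square-root) branch point.

Branch term (-9/4)*sqrt(1 - r/(-2/3)): its argument vanishes at r = -2/3, a square-root branch point, modulus 2/3.
Branch term (-16/13)*log(1 - r/(-1)): its argument vanishes at r = -1, a logarithmic branch point, modulus 1.
The radius of convergence is the smallest modulus among the singular points: 2/3.
List the singular points by increasing real part (a conjugate pair: the negative imaginary part first).


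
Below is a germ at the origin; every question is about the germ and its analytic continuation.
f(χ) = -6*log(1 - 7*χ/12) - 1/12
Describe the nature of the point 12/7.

The point is a logarithmic branch point.

The term (-6)*log(1 - χ/(12/7)) has argument 1 - 12/7/(12/7) = 0 at 12/7: a logarithmic (infinitely-sheeted) branch point; the remaining terms are analytic or single-valued there.


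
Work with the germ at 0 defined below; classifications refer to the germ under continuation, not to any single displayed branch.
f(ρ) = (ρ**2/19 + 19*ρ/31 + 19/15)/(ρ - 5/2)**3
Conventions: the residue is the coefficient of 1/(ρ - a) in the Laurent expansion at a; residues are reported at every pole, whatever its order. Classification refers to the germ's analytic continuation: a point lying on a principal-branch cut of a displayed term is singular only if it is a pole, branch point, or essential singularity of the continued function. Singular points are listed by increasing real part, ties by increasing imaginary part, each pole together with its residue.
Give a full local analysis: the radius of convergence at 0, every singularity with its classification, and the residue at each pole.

Radius of convergence at 0: 5/2.
At 5/2: a pole of order 3; residue 1/19.

Denominator factor (ρ - 5/2)^3: pole of order 3 at 5/2, modulus 5/2.
The radius of convergence is the smallest modulus among the singular points: 5/2.
At the order-3 pole 5/2 set g(ρ) = (ρ - (5/2))^3*f(ρ) = ρ**2/19 + 19*ρ/31 + 19/15.
Order-3 pole: residue = g''(a)/2; g''(5/2) = 2/19, so the residue is 1/19.


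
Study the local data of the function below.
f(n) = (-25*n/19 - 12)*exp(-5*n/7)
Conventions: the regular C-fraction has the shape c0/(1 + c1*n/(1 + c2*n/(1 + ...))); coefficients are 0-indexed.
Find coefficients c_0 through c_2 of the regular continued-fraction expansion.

The regular C-fraction coefficients are [-12, 965/1596, -96185/308028].

Taylor coefficients (expand at 0): a_0 = -12, a_1 = 965/133, a_2 = -1975/931.
c0 = a_0 = -12. Peel one level at a time: if S = 1 + c*n/S' with S'(0) = 1, then c is the n-coefficient of S and S' = c*n/(S - 1).
S_1 = c0/f = 1 + (965/1596)*n + (480925/2547216)*n^2 + ...; c1 = 965/1596.
S_2 = c1*n/(S_1 - 1) = 1 + (-96185/308028)*n + ...; c2 = -96185/308028.


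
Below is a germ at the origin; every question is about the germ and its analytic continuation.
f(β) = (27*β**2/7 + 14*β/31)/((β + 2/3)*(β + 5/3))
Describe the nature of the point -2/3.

The denominator factor β + 2/3 vanishes at -2/3 and appears to the power 1; the numerator there equals 920/651, nonzero, and no other factor vanishes.
Hence a pole whose order is the multiplicity, 1.

The point is a pole of order 1.


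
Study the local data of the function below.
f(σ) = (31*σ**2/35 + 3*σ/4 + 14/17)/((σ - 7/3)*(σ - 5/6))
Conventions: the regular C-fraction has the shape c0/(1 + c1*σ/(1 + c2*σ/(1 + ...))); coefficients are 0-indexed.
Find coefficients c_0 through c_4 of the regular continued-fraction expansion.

Taylor coefficients (expand at 0): a_0 = 36/85, a_1 = 6399/5950, a_2 = 414243/208250, a_3 = 1151793/428750, a_4 = 855114327/255106250.
c0 = a_0 = 36/85. Peel one level at a time: if S = 1 + c*σ/S' with S'(0) = 1, then c is the σ-coefficient of S and S' = c*σ/(S - 1).
S_1 = c0/f = 1 + (-711/280)*σ + (3923/2240)*σ^2 + ...; c1 = -711/280.
S_2 = c1*σ/(S_1 - 1) = 1 + (3923/5688)*σ + (114325346/123852645)*σ^2 + ...; c2 = 3923/5688.
S_3 = c2*σ/(S_2 - 1) = 1 + (-914602768/683366985)*σ + (1927982634944/923780488225)*σ^2 + ...; c3 = -914602768/683366985.
S_4 = c3*σ/(S_3 - 1) = 1 + (1498788/961135)*σ + ...; c4 = 1498788/961135.

The regular C-fraction coefficients are [36/85, -711/280, 3923/5688, -914602768/683366985, 1498788/961135].


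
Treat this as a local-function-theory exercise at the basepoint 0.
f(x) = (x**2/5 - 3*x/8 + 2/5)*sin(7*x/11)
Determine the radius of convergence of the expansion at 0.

The factor sin(7*x/11) is entire and contributes no finite singular point.
The polynomial part has no poles.
No finite singular points: the Taylor series at 0 converges everywhere.

The radius of convergence is infinite.


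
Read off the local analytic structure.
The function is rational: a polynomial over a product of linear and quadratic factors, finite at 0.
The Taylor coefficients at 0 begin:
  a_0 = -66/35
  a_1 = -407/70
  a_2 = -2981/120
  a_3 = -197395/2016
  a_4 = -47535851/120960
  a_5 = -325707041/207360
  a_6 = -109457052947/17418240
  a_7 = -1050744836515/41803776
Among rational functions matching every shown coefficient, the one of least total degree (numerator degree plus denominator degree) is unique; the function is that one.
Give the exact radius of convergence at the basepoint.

The radius of convergence is 1/4.

No rational of total degree below 2 reproduces all 8 coefficients; solving the [0/2] Pade equations on them gives f(h) = 18/(35*(h - 1/4)*(h + 12/11)), whose expansion matches every shown term.
Denominator factor (h + 12/11): pole of order 1 at -12/11, modulus 12/11.
Denominator factor (h - 1/4): pole of order 1 at 1/4, modulus 1/4.
The radius of convergence is the smallest modulus among the singular points: 1/4.


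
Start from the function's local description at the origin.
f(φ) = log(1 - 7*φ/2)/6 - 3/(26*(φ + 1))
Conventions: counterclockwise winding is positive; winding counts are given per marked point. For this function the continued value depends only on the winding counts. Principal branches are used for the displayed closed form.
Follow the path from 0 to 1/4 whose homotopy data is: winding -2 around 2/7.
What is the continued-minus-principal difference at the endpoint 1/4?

Continued minus principal equals -(2/3)*pi*i.

The rational part is single-valued and drops out of the difference; each branch term changes only by its own monodromy.
(1/6)*log(1 - φ/(2/7)): each positive loop around 2/7 adds 2*pi*i to the log, so winding -2 contributes (1/6)*(-2)*2*pi*i = -(2/3)*pi*i.
Summing the contributions at φ = 1/4 gives -(2/3)*pi*i.


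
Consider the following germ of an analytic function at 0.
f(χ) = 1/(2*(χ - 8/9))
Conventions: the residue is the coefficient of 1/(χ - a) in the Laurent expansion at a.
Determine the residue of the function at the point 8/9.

At the order-1 pole 8/9 set g(χ) = (χ - (8/9))*f(χ) = 1/2.
Simple pole: residue = g(a) at a = 8/9, which is 1/2.

The residue is 1/2.


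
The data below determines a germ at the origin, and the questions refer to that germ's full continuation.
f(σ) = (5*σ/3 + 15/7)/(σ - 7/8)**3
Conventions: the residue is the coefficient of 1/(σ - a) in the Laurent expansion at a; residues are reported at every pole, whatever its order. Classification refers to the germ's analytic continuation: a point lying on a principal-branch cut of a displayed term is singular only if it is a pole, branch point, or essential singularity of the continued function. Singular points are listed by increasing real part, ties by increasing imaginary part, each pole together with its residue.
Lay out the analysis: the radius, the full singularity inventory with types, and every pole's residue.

Denominator factor (σ - 7/8)^3: pole of order 3 at 7/8, modulus 7/8.
The radius of convergence is the smallest modulus among the singular points: 7/8.
At the order-3 pole 7/8 set g(σ) = (σ - (7/8))^3*f(σ) = 5*σ/3 + 15/7.
Order-3 pole: residue = g''(a)/2; g''(7/8) = 0, so the residue is 0.

Radius of convergence at 0: 7/8.
At 7/8: a pole of order 3; residue 0.


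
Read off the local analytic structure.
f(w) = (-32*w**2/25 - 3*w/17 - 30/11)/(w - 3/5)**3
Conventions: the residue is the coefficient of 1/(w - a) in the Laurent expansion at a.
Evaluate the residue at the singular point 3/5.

The residue is -32/25.

At the order-3 pole 3/5 set g(w) = (w - (3/5))^3*f(w) = -32*w**2/25 - 3*w/17 - 30/11.
Order-3 pole: residue = g''(a)/2; g''(3/5) = -64/25, so the residue is -32/25.


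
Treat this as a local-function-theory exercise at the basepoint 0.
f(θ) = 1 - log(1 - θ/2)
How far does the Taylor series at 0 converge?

Branch term (-1)*log(1 - θ/(2)): its argument vanishes at θ = 2, a logarithmic branch point, modulus 2.
The radius of convergence is the smallest modulus among the singular points: 2.

The radius of convergence is 2.


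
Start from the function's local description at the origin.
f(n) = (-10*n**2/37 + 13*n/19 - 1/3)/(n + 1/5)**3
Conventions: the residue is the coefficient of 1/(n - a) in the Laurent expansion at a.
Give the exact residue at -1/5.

The residue is -10/37.

At the order-3 pole -1/5 set g(n) = (n - (-1/5))^3*f(n) = -10*n**2/37 + 13*n/19 - 1/3.
Order-3 pole: residue = g''(a)/2; g''(-1/5) = -20/37, so the residue is -10/37.
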